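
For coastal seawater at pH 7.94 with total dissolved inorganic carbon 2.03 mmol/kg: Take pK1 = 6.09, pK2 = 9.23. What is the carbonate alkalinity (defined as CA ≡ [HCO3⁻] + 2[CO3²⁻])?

CA = 2.10 mmol/kg

CA = [HCO3⁻] + 2[CO3²⁻] = (α₁ + 2α₂)·DIC
At pH 7.94: [H⁺]/K1 = 10^-1.85 = 0.014125, K2/[H⁺] = 10^-1.29 = 0.051286
α₁ = 1/(1 + 0.014125 + 0.051286) = 1/1.0654 = 0.9386; α₂ = α₁·K2/[H⁺] = 0.04814
α₁ + 2α₂ = 1.0349
CA = 1.0349 × 2.03 = 2.10 mmol/kg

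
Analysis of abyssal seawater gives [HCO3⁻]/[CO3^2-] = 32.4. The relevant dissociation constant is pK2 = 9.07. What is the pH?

pH = 7.56

From K2 = [H⁺][CO3^2-]/[HCO3⁻]:  pH = pK2 − log₁₀([HCO3⁻]/[CO3^2-])
log₁₀(32.4) = +1.511
pH = 9.07 − (+1.511) = 7.56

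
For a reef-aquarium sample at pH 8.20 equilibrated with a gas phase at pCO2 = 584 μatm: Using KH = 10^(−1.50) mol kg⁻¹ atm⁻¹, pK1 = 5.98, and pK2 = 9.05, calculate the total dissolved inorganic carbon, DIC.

DIC = 3.52 mmol/kg

[CO2*] = KH · pCO2 = 10^(−1.50) × 584×10^-6 = 1.847×10^-5 mol/kg
α₀ = 1/(1 + K1/[H⁺] + K1K2/[H⁺]²) = 1/(1 + 10^+2.22 + 10^+1.37) = 0.005252
DIC = [CO2*]/α₀ = 1.847×10^-5 / 0.005252 = 3.52 mmol/kg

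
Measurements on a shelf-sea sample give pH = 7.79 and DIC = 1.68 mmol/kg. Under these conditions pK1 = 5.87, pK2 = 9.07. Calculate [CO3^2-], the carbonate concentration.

α₂ = 1 / (1 + [H⁺]/K2 + [H⁺]²/(K1K2)) = 1 / (1 + 10^+1.28 + 10^-0.64)
   = 1 / (1 + 19.055 + 0.22909) = 1/20.284 = 0.04930
[CO3²⁻] = α₂ × DIC = 0.04930 × 1.68 = 0.0828 mmol/kg

[CO3²⁻] = 0.0828 mmol/kg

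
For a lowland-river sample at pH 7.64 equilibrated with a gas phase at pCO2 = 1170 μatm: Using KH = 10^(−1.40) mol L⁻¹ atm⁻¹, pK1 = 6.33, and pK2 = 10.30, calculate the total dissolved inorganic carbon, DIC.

DIC = 1.00 mmol/L

[CO2*] = KH · pCO2 = 10^(−1.40) × 1170×10^-6 = 4.658×10^-5 mol/L
α₀ = 1/(1 + K1/[H⁺] + K1K2/[H⁺]²) = 1/(1 + 10^+1.31 + 10^-1.35) = 0.04659
DIC = [CO2*]/α₀ = 4.658×10^-5 / 0.04659 = 1.00 mmol/L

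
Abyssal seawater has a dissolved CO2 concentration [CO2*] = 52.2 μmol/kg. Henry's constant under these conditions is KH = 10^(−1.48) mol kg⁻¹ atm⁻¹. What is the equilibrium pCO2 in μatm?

KH = 10^(−1.48) = 3.311×10^-2 mol kg⁻¹ atm⁻¹
pCO2 = [CO2*]/KH = 52.2×10^-6 / 3.311×10^-2 = 1.58×10^-3 atm = 1580 μatm

pCO2 = 1580 μatm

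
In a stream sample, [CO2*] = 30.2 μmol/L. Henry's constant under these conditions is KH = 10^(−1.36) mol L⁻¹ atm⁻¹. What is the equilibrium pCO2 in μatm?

KH = 10^(−1.36) = 4.365×10^-2 mol L⁻¹ atm⁻¹
pCO2 = [CO2*]/KH = 30.2×10^-6 / 4.365×10^-2 = 6.92×10^-4 atm = 692 μatm

pCO2 = 692 μatm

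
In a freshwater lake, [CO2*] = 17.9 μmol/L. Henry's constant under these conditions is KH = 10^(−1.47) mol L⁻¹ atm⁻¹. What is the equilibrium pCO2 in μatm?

KH = 10^(−1.47) = 3.388×10^-2 mol L⁻¹ atm⁻¹
pCO2 = [CO2*]/KH = 17.9×10^-6 / 3.388×10^-2 = 5.28×10^-4 atm = 528 μatm

pCO2 = 528 μatm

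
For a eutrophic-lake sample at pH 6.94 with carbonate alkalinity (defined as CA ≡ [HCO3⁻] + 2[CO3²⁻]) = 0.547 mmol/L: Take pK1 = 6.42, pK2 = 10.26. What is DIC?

DIC = 0.712 mmol/L

CA = [HCO3⁻] + 2[CO3²⁻] = (α₁ + 2α₂)·DIC
At pH 6.94: [H⁺]/K1 = 10^-0.52 = 0.30200, K2/[H⁺] = 10^-3.32 = 0.00047863
α₁ = 1/(1 + 0.30200 + 0.00047863) = 1/1.3025 = 0.7678; α₂ = α₁·K2/[H⁺] = 0.0003675
α₁ + 2α₂ = 0.7685
DIC = CA / (α₁ + 2α₂) = 0.547 / 0.7685 = 0.712 mmol/L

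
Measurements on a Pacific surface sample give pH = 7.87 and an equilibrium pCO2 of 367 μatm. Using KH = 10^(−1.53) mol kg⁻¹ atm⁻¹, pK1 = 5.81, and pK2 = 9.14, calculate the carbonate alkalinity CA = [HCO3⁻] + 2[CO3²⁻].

CA = 1.38 mmol/kg

[CO2*] = KH · pCO2 = 10^(−1.53) × 367×10^-6 = 1.083×10^-5 mol/kg
α₀ = 1/(1 + K1/[H⁺] + K1K2/[H⁺]²) = 1/(1 + 10^+2.06 + 10^+0.79) = 0.008198
DIC = [CO2*]/α₀ = 1.083×10^-5 / 0.008198 = 1.321 mmol/kg
CA = (α₁ + 2α₂)·DIC = (0.9413 + 2×0.05055) × 1.321 = 1.38 mmol/kg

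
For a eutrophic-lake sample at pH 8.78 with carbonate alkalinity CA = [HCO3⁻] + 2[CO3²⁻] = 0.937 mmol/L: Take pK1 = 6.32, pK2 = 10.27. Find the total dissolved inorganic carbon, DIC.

CA = [HCO3⁻] + 2[CO3²⁻] = (α₁ + 2α₂)·DIC
At pH 8.78: [H⁺]/K1 = 10^-2.46 = 0.0034674, K2/[H⁺] = 10^-1.49 = 0.032359
α₁ = 1/(1 + 0.0034674 + 0.032359) = 1/1.0358 = 0.9654; α₂ = α₁·K2/[H⁺] = 0.03124
α₁ + 2α₂ = 1.0279
DIC = CA / (α₁ + 2α₂) = 0.937 / 1.0279 = 0.912 mmol/L

DIC = 0.912 mmol/L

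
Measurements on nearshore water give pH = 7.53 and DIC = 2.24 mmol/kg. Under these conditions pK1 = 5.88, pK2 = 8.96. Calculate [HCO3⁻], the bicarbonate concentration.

[HCO3⁻] = 2.11 mmol/kg

α₁ = 1 / (1 + [H⁺]/K1 + K2/[H⁺]) = 1 / (1 + 10^-1.65 + 10^-1.43)
   = 1 / (1 + 0.022387 + 0.037154) = 1/1.0595 = 0.9438
[HCO3⁻] = α₁ × DIC = 0.9438 × 2.24 = 2.11 mmol/kg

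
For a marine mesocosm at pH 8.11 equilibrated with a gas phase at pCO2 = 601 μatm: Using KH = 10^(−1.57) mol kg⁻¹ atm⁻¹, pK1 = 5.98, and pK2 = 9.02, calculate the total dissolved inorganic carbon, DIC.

[CO2*] = KH · pCO2 = 10^(−1.57) × 601×10^-6 = 1.618×10^-5 mol/kg
α₀ = 1/(1 + K1/[H⁺] + K1K2/[H⁺]²) = 1/(1 + 10^+2.13 + 10^+1.22) = 0.006558
DIC = [CO2*]/α₀ = 1.618×10^-5 / 0.006558 = 2.47 mmol/kg

DIC = 2.47 mmol/kg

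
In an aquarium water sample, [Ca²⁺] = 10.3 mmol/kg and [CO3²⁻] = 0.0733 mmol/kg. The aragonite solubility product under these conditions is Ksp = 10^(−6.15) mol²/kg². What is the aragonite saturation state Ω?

Ksp = 10^(−6.15) = 7.079×10^-7
Ω = [Ca²⁺][CO3²⁻]/Ksp = (10.3×10^-3)(0.0733×10^-3) / 7.079×10^-7 = 1.07

Ω = 1.07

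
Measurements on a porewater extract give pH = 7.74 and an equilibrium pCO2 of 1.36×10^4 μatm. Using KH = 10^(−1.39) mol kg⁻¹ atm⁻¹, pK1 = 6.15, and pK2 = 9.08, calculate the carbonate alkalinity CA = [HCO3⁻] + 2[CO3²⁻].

CA = 23.5 mmol/kg

[CO2*] = KH · pCO2 = 10^(−1.39) × 1.36×10^4×10^-6 = 5.540×10^-4 mol/kg
α₀ = 1/(1 + K1/[H⁺] + K1K2/[H⁺]²) = 1/(1 + 10^+1.59 + 10^+0.25) = 0.02399
DIC = [CO2*]/α₀ = 5.540×10^-4 / 0.02399 = 23.09 mmol/kg
CA = (α₁ + 2α₂)·DIC = (0.9333 + 2×0.04266) × 23.09 = 23.5 mmol/kg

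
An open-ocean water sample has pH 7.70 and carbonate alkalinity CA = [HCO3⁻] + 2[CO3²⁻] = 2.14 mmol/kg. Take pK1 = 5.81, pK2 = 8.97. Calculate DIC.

DIC = 2.06 mmol/kg

CA = [HCO3⁻] + 2[CO3²⁻] = (α₁ + 2α₂)·DIC
At pH 7.70: [H⁺]/K1 = 10^-1.89 = 0.012882, K2/[H⁺] = 10^-1.27 = 0.053703
α₁ = 1/(1 + 0.012882 + 0.053703) = 1/1.0666 = 0.9376; α₂ = α₁·K2/[H⁺] = 0.05035
α₁ + 2α₂ = 1.0383
DIC = CA / (α₁ + 2α₂) = 2.14 / 1.0383 = 2.06 mmol/kg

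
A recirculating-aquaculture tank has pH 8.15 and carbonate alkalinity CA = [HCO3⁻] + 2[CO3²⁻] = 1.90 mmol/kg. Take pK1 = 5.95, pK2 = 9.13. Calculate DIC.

CA = [HCO3⁻] + 2[CO3²⁻] = (α₁ + 2α₂)·DIC
At pH 8.15: [H⁺]/K1 = 10^-2.20 = 0.0063096, K2/[H⁺] = 10^-0.98 = 0.10471
α₁ = 1/(1 + 0.0063096 + 0.10471) = 1/1.1110 = 0.9001; α₂ = α₁·K2/[H⁺] = 0.09425
α₁ + 2α₂ = 1.0886
DIC = CA / (α₁ + 2α₂) = 1.90 / 1.0886 = 1.75 mmol/kg

DIC = 1.75 mmol/kg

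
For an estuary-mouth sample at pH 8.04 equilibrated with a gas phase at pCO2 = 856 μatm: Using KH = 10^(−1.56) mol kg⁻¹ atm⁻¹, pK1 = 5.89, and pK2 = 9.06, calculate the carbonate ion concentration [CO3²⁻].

[CO2*] = KH · pCO2 = 10^(−1.56) × 856×10^-6 = 2.358×10^-5 mol/kg
α₀ = 1/(1 + K1/[H⁺] + K1K2/[H⁺]²) = 1/(1 + 10^+2.15 + 10^+1.13) = 0.006421
DIC = [CO2*]/α₀ = 2.358×10^-5 / 0.006421 = 3.672 mmol/kg
[CO3²⁻] = α₂·DIC; α₂ = 0.08661, so [CO3²⁻] = 0.08661 × 3.672 = 0.318 mmol/kg

[CO3²⁻] = 0.318 mmol/kg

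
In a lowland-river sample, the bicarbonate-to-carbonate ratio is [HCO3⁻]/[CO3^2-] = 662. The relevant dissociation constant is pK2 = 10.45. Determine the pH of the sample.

pH = 7.63

From K2 = [H⁺][CO3^2-]/[HCO3⁻]:  pH = pK2 − log₁₀([HCO3⁻]/[CO3^2-])
log₁₀(662) = +2.821
pH = 10.45 − (+2.821) = 7.63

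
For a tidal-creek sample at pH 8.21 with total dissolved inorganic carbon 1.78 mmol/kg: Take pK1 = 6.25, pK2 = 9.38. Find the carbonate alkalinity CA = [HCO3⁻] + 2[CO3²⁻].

CA = [HCO3⁻] + 2[CO3²⁻] = (α₁ + 2α₂)·DIC
At pH 8.21: [H⁺]/K1 = 10^-1.96 = 0.010965, K2/[H⁺] = 10^-1.17 = 0.067608
α₁ = 1/(1 + 0.010965 + 0.067608) = 1/1.0786 = 0.9272; α₂ = α₁·K2/[H⁺] = 0.06268
α₁ + 2α₂ = 1.0525
CA = 1.0525 × 1.78 = 1.87 mmol/kg

CA = 1.87 mmol/kg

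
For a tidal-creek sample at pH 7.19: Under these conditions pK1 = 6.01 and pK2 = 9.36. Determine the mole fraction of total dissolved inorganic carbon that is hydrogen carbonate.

α₁ = 1 / (1 + [H⁺]/K1 + K2/[H⁺]) = 1 / (1 + 10^-1.18 + 10^-2.17)
   = 1 / (1 + 0.066069 + 0.0067608) = 1/1.0728 = 0.9321

α₁ = 0.932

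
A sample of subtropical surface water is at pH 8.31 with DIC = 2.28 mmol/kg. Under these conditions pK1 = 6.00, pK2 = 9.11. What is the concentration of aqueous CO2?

[CO2*] = 9.60 μmol/kg

α₀ = 1 / (1 + K1/[H⁺] + K1K2/[H⁺]²) = 1 / (1 + 10^+2.31 + 10^+1.51)
   = 1 / (1 + 204.17 + 32.359) = 1/237.53 = 0.004210
[CO2*] = α₀ × DIC = 0.004210 × 2.28 = 0.00960 mmol/kg = 9.60 μmol/kg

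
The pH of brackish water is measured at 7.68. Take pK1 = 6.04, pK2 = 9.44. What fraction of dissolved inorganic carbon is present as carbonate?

α₂ = 1 / (1 + [H⁺]/K2 + [H⁺]²/(K1K2)) = 1 / (1 + 10^+1.76 + 10^+0.12)
   = 1 / (1 + 57.544 + 1.3183) = 1/59.862 = 0.01671

α₂ = 0.0167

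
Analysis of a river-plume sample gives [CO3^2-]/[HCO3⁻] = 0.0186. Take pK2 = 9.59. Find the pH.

pH = 7.86

From K2 = [H⁺][CO3^2-]/[HCO3⁻]:  pH = pK2 + log₁₀([CO3^2-]/[HCO3⁻])
log₁₀(0.0186) = -1.730
pH = 9.59 + (-1.730) = 7.86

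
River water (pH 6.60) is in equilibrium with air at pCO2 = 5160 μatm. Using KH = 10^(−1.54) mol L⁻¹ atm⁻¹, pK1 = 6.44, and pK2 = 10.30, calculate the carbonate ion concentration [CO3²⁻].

[CO2*] = KH · pCO2 = 10^(−1.54) × 5160×10^-6 = 1.488×10^-4 mol/L
α₀ = 1/(1 + K1/[H⁺] + K1K2/[H⁺]²) = 1/(1 + 10^+0.16 + 10^-3.54) = 0.4089
DIC = [CO2*]/α₀ = 1.488×10^-4 / 0.4089 = 0.3640 mmol/L
[CO3²⁻] = α₂·DIC; α₂ = 0.0001179, so [CO3²⁻] = 0.0001179 × 0.3640 = 4.29×10^-5 mmol/L = 0.0429 μmol/L

[CO3²⁻] = 0.0429 μmol/L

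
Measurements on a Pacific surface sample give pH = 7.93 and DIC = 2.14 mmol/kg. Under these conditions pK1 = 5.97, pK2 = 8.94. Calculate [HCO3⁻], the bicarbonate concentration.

α₁ = 1 / (1 + [H⁺]/K1 + K2/[H⁺]) = 1 / (1 + 10^-1.96 + 10^-1.01)
   = 1 / (1 + 0.010965 + 0.097724) = 1/1.1087 = 0.9020
[HCO3⁻] = α₁ × DIC = 0.9020 × 2.14 = 1.93 mmol/kg

[HCO3⁻] = 1.93 mmol/kg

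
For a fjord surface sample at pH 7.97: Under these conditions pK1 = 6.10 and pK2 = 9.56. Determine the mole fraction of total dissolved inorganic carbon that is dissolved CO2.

α₀ = 1 / (1 + K1/[H⁺] + K1K2/[H⁺]²) = 1 / (1 + 10^+1.87 + 10^+0.28)
   = 1 / (1 + 74.131 + 1.9055) = 1/77.036 = 0.01298

α₀ = 0.0130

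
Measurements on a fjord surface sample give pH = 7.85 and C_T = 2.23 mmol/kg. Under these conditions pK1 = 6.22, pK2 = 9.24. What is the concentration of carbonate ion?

[CO3²⁻] = 0.0854 mmol/kg

α₂ = 1 / (1 + [H⁺]/K2 + [H⁺]²/(K1K2)) = 1 / (1 + 10^+1.39 + 10^-0.24)
   = 1 / (1 + 24.547 + 0.57544) = 1/26.123 = 0.03828
[CO3²⁻] = α₂ × DIC = 0.03828 × 2.23 = 0.0854 mmol/kg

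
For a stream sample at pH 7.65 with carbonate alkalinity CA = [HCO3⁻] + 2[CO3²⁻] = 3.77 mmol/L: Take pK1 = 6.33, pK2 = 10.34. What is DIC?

DIC = 3.94 mmol/L

CA = [HCO3⁻] + 2[CO3²⁻] = (α₁ + 2α₂)·DIC
At pH 7.65: [H⁺]/K1 = 10^-1.32 = 0.047863, K2/[H⁺] = 10^-2.69 = 0.0020417
α₁ = 1/(1 + 0.047863 + 0.0020417) = 1/1.0499 = 0.9525; α₂ = α₁·K2/[H⁺] = 0.001945
α₁ + 2α₂ = 0.9564
DIC = CA / (α₁ + 2α₂) = 3.77 / 0.9564 = 3.94 mmol/L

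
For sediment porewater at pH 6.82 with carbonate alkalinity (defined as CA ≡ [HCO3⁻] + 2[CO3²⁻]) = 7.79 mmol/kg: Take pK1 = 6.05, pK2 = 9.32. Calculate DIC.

DIC = 9.08 mmol/kg

CA = [HCO3⁻] + 2[CO3²⁻] = (α₁ + 2α₂)·DIC
At pH 6.82: [H⁺]/K1 = 10^-0.77 = 0.16982, K2/[H⁺] = 10^-2.50 = 0.0031623
α₁ = 1/(1 + 0.16982 + 0.0031623) = 1/1.1730 = 0.8525; α₂ = α₁·K2/[H⁺] = 0.002696
α₁ + 2α₂ = 0.8579
DIC = CA / (α₁ + 2α₂) = 7.79 / 0.8579 = 9.08 mmol/kg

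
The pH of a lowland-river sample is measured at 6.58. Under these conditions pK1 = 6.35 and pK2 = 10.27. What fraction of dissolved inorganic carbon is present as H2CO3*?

α₀ = 1 / (1 + K1/[H⁺] + K1K2/[H⁺]²) = 1 / (1 + 10^+0.23 + 10^-3.46)
   = 1 / (1 + 1.6982 + 0.00034674) = 1/2.6986 = 0.3706

α₀ = 0.371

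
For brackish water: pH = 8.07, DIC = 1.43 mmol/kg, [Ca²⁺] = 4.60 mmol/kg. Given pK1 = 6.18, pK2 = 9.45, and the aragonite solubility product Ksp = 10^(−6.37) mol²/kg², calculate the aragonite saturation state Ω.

α₂ = 1 / (1 + [H⁺]/K2 + [H⁺]²/(K1K2)) = 1 / (1 + 10^+1.38 + 10^-0.51)
   = 1 / (1 + 23.988 + 0.30903) = 1/25.297 = 0.03953
[CO3²⁻] = α₂ × DIC = 0.03953 × 1.43 = 0.05653 mmol/kg
Ksp = 10^(−6.37) = 4.266×10^-7
Ω = [Ca²⁺][CO3²⁻]/Ksp = (4.60×10^-3)(5.653×10^-5) / 4.266×10^-7 = 0.610

Ω = 0.610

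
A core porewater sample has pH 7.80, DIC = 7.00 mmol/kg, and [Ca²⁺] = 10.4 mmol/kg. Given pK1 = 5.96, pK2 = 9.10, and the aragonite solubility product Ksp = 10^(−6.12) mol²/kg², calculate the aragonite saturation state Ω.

Ω = 4.52

α₂ = 1 / (1 + [H⁺]/K2 + [H⁺]²/(K1K2)) = 1 / (1 + 10^+1.30 + 10^-0.54)
   = 1 / (1 + 19.953 + 0.28840) = 1/21.241 = 0.04708
[CO3²⁻] = α₂ × DIC = 0.04708 × 7.00 = 0.3296 mmol/kg
Ksp = 10^(−6.12) = 7.586×10^-7
Ω = [Ca²⁺][CO3²⁻]/Ksp = (10.4×10^-3)(3.296×10^-4) / 7.586×10^-7 = 4.52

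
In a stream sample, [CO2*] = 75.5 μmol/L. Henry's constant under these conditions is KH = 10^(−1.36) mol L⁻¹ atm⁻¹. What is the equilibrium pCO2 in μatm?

pCO2 = 1730 μatm

KH = 10^(−1.36) = 4.365×10^-2 mol L⁻¹ atm⁻¹
pCO2 = [CO2*]/KH = 75.5×10^-6 / 4.365×10^-2 = 1.73×10^-3 atm = 1730 μatm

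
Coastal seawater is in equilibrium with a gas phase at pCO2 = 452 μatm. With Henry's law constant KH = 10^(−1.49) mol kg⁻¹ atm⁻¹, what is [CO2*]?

[CO2*] = 14.6 μmol/kg

KH = 10^(−1.49) = 3.236×10^-2 mol kg⁻¹ atm⁻¹
[CO2*] = KH · pCO2 = 3.236×10^-2 × 452×10^-6 atm = 1.46×10^-5 mol/kg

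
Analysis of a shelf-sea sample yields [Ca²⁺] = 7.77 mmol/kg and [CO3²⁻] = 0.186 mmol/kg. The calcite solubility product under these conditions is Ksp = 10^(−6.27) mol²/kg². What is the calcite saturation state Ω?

Ω = 2.69

Ksp = 10^(−6.27) = 5.370×10^-7
Ω = [Ca²⁺][CO3²⁻]/Ksp = (7.77×10^-3)(0.186×10^-3) / 5.370×10^-7 = 2.69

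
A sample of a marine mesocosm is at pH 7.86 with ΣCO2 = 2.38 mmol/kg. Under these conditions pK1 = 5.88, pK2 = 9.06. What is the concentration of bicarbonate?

α₁ = 1 / (1 + [H⁺]/K1 + K2/[H⁺]) = 1 / (1 + 10^-1.98 + 10^-1.20)
   = 1 / (1 + 0.010471 + 0.063096) = 1/1.0736 = 0.9315
[HCO3⁻] = α₁ × DIC = 0.9315 × 2.38 = 2.22 mmol/kg

[HCO3⁻] = 2.22 mmol/kg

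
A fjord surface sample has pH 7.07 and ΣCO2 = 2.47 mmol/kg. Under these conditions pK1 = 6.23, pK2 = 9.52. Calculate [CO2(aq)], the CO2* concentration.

[CO2*] = 0.311 mmol/kg

α₀ = 1 / (1 + K1/[H⁺] + K1K2/[H⁺]²) = 1 / (1 + 10^+0.84 + 10^-1.61)
   = 1 / (1 + 6.9183 + 0.024547) = 1/7.9429 = 0.1259
[CO2*] = α₀ × DIC = 0.1259 × 2.47 = 0.311 mmol/kg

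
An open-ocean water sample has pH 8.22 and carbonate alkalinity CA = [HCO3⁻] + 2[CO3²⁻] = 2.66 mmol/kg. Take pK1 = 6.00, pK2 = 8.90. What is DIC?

CA = [HCO3⁻] + 2[CO3²⁻] = (α₁ + 2α₂)·DIC
At pH 8.22: [H⁺]/K1 = 10^-2.22 = 0.0060256, K2/[H⁺] = 10^-0.68 = 0.20893
α₁ = 1/(1 + 0.0060256 + 0.20893) = 1/1.2150 = 0.8231; α₂ = α₁·K2/[H⁺] = 0.1720
α₁ + 2α₂ = 1.1670
DIC = CA / (α₁ + 2α₂) = 2.66 / 1.1670 = 2.28 mmol/kg

DIC = 2.28 mmol/kg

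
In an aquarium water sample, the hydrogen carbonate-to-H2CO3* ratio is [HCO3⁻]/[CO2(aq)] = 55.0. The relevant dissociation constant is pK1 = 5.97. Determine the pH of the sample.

From K1 = [H⁺][HCO3⁻]/[CO2(aq)]:  pH = pK1 + log₁₀([HCO3⁻]/[CO2(aq)])
log₁₀(55.0) = +1.740
pH = 5.97 + (+1.740) = 7.71

pH = 7.71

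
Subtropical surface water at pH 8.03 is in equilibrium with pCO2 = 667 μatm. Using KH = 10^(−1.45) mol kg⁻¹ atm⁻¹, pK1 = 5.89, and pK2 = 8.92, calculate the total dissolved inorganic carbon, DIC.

[CO2*] = KH · pCO2 = 10^(−1.45) × 667×10^-6 = 2.367×10^-5 mol/kg
α₀ = 1/(1 + K1/[H⁺] + K1K2/[H⁺]²) = 1/(1 + 10^+2.14 + 10^+1.25) = 0.006377
DIC = [CO2*]/α₀ = 2.367×10^-5 / 0.006377 = 3.71 mmol/kg

DIC = 3.71 mmol/kg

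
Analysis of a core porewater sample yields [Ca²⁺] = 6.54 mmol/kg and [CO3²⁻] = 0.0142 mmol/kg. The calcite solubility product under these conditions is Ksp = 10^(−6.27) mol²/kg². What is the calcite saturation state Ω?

Ω = 0.173

Ksp = 10^(−6.27) = 5.370×10^-7
Ω = [Ca²⁺][CO3²⁻]/Ksp = (6.54×10^-3)(0.0142×10^-3) / 5.370×10^-7 = 0.173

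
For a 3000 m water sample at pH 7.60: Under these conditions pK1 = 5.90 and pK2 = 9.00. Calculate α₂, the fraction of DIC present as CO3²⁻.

α₂ = 1 / (1 + [H⁺]/K2 + [H⁺]²/(K1K2)) = 1 / (1 + 10^+1.40 + 10^-0.30)
   = 1 / (1 + 25.119 + 0.50119) = 1/26.620 = 0.03757

α₂ = 0.0376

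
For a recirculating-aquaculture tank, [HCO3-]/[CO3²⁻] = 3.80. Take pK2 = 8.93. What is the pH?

pH = 8.35

From K2 = [H⁺][CO3²⁻]/[HCO3-]:  pH = pK2 − log₁₀([HCO3-]/[CO3²⁻])
log₁₀(3.80) = +0.580
pH = 8.93 − (+0.580) = 8.35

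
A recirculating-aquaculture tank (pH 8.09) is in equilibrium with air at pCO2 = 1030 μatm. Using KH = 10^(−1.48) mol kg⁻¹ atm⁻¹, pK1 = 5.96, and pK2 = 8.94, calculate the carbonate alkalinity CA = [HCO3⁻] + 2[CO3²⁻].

[CO2*] = KH · pCO2 = 10^(−1.48) × 1030×10^-6 = 3.411×10^-5 mol/kg
α₀ = 1/(1 + K1/[H⁺] + K1K2/[H⁺]²) = 1/(1 + 10^+2.13 + 10^+1.28) = 0.006454
DIC = [CO2*]/α₀ = 3.411×10^-5 / 0.006454 = 5.285 mmol/kg
CA = (α₁ + 2α₂)·DIC = (0.8706 + 2×0.1230) × 5.285 = 5.90 mmol/kg

CA = 5.90 mmol/kg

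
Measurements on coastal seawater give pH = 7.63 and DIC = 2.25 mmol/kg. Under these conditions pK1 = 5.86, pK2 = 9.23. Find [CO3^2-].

α₂ = 1 / (1 + [H⁺]/K2 + [H⁺]²/(K1K2)) = 1 / (1 + 10^+1.60 + 10^-0.17)
   = 1 / (1 + 39.811 + 0.67608) = 1/41.487 = 0.02410
[CO3²⁻] = α₂ × DIC = 0.02410 × 2.25 = 0.0542 mmol/kg

[CO3²⁻] = 0.0542 mmol/kg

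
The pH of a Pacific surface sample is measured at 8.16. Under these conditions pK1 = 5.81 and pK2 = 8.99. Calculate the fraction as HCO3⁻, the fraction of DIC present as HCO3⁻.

α₁ = 0.868

α₁ = 1 / (1 + [H⁺]/K1 + K2/[H⁺]) = 1 / (1 + 10^-2.35 + 10^-0.83)
   = 1 / (1 + 0.0044668 + 0.14791) = 1/1.1524 = 0.8678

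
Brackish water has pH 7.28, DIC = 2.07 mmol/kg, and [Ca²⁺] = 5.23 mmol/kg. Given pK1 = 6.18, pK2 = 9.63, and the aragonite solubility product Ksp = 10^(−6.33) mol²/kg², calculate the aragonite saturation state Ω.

Ω = 0.0954

α₂ = 1 / (1 + [H⁺]/K2 + [H⁺]²/(K1K2)) = 1 / (1 + 10^+2.35 + 10^+1.25)
   = 1 / (1 + 223.87 + 17.783) = 1/242.65 = 0.004121
[CO3²⁻] = α₂ × DIC = 0.004121 × 2.07 = 0.008531 mmol/kg = 8.531 μmol/kg
Ksp = 10^(−6.33) = 4.677×10^-7
Ω = [Ca²⁺][CO3²⁻]/Ksp = (5.23×10^-3)(8.531×10^-6) / 4.677×10^-7 = 0.0954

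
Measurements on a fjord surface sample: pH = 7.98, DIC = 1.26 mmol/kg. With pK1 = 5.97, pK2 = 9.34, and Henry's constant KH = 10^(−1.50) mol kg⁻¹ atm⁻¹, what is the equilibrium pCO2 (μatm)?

pCO2 = 370 μatm

α₀ = 1 / (1 + K1/[H⁺] + K1K2/[H⁺]²) = 1 / (1 + 10^+2.01 + 10^+0.65)
   = 1 / (1 + 102.33 + 4.4668) = 1/107.80 = 0.009277
[CO2*] = α₀ × DIC = 0.009277 × 1.26 = 0.01169 mmol/kg = 11.69 μmol/kg
pCO2 = [CO2*]/KH = 1.169×10^-5 / 3.162×10^-2 = 370 μatm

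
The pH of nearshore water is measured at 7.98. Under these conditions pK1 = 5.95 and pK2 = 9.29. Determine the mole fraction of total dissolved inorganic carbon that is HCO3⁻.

α₁ = 1 / (1 + [H⁺]/K1 + K2/[H⁺]) = 1 / (1 + 10^-2.03 + 10^-1.31)
   = 1 / (1 + 0.0093325 + 0.048978) = 1/1.0583 = 0.9449

α₁ = 0.945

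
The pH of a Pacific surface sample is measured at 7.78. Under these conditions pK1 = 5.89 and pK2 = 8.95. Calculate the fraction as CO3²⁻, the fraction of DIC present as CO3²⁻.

α₂ = 0.0626

α₂ = 1 / (1 + [H⁺]/K2 + [H⁺]²/(K1K2)) = 1 / (1 + 10^+1.17 + 10^-0.72)
   = 1 / (1 + 14.791 + 0.19055) = 1/15.982 = 0.06257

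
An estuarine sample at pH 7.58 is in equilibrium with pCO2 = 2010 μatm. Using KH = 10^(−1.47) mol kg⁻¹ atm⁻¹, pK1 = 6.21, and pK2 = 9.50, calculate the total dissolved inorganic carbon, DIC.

[CO2*] = KH · pCO2 = 10^(−1.47) × 2010×10^-6 = 6.811×10^-5 mol/kg
α₀ = 1/(1 + K1/[H⁺] + K1K2/[H⁺]²) = 1/(1 + 10^+1.37 + 10^-0.55) = 0.04045
DIC = [CO2*]/α₀ = 6.811×10^-5 / 0.04045 = 1.68 mmol/kg

DIC = 1.68 mmol/kg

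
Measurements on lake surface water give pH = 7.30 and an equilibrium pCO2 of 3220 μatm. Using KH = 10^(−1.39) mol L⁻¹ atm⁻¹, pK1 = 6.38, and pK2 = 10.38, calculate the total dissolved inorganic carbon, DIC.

DIC = 1.22 mmol/L

[CO2*] = KH · pCO2 = 10^(−1.39) × 3220×10^-6 = 1.312×10^-4 mol/L
α₀ = 1/(1 + K1/[H⁺] + K1K2/[H⁺]²) = 1/(1 + 10^+0.92 + 10^-2.16) = 0.1072
DIC = [CO2*]/α₀ = 1.312×10^-4 / 0.1072 = 1.22 mmol/L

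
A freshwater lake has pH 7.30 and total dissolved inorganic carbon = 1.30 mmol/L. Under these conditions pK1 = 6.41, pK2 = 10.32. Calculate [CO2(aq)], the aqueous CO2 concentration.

[CO2*] = 0.148 mmol/L

α₀ = 1 / (1 + K1/[H⁺] + K1K2/[H⁺]²) = 1 / (1 + 10^+0.89 + 10^-2.13)
   = 1 / (1 + 7.7625 + 0.0074131) = 1/8.7699 = 0.1140
[CO2*] = α₀ × DIC = 0.1140 × 1.30 = 0.148 mmol/L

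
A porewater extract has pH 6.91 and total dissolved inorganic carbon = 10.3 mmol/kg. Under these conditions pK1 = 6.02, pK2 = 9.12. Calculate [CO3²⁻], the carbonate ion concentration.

α₂ = 1 / (1 + [H⁺]/K2 + [H⁺]²/(K1K2)) = 1 / (1 + 10^+2.21 + 10^+1.32)
   = 1 / (1 + 162.18 + 20.893) = 1/184.07 = 0.005433
[CO3²⁻] = α₂ × DIC = 0.005433 × 10.3 = 0.0560 mmol/kg

[CO3²⁻] = 0.0560 mmol/kg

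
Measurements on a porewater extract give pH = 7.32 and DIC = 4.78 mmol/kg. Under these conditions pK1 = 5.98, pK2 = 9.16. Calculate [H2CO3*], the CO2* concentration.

[CO2*] = 0.206 mmol/kg

α₀ = 1 / (1 + K1/[H⁺] + K1K2/[H⁺]²) = 1 / (1 + 10^+1.34 + 10^-0.50)
   = 1 / (1 + 21.878 + 0.31623) = 1/23.194 = 0.04311
[CO2*] = α₀ × DIC = 0.04311 × 4.78 = 0.206 mmol/kg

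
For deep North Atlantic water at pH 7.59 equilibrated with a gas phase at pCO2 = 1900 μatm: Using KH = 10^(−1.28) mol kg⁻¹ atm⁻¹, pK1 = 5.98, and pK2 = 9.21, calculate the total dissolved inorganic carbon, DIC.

[CO2*] = KH · pCO2 = 10^(−1.28) × 1900×10^-6 = 9.971×10^-5 mol/kg
α₀ = 1/(1 + K1/[H⁺] + K1K2/[H⁺]²) = 1/(1 + 10^+1.61 + 10^-0.01) = 0.02341
DIC = [CO2*]/α₀ = 9.971×10^-5 / 0.02341 = 4.26 mmol/kg

DIC = 4.26 mmol/kg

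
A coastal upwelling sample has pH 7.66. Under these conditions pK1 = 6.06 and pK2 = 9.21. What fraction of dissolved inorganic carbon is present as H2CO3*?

α₀ = 1 / (1 + K1/[H⁺] + K1K2/[H⁺]²) = 1 / (1 + 10^+1.60 + 10^+0.05)
   = 1 / (1 + 39.811 + 1.1220) = 1/41.933 = 0.02385

α₀ = 0.0238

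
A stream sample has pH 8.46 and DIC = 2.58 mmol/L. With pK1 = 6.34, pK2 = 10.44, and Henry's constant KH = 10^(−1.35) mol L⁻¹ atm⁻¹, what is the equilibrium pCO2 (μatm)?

pCO2 = 430 μatm

α₀ = 1 / (1 + K1/[H⁺] + K1K2/[H⁺]²) = 1 / (1 + 10^+2.12 + 10^+0.14)
   = 1 / (1 + 131.83 + 1.3804) = 1/134.21 = 0.007451
[CO2*] = α₀ × DIC = 0.007451 × 2.58 = 0.01922 mmol/L = 19.22 μmol/L
pCO2 = [CO2*]/KH = 1.922×10^-5 / 4.467×10^-2 = 430 μatm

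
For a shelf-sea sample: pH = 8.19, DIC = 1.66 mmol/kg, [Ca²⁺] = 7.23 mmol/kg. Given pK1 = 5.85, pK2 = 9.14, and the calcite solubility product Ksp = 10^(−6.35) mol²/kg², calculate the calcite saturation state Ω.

α₂ = 1 / (1 + [H⁺]/K2 + [H⁺]²/(K1K2)) = 1 / (1 + 10^+0.95 + 10^-1.39)
   = 1 / (1 + 8.9125 + 0.040738) = 1/9.9532 = 0.1005
[CO3²⁻] = α₂ × DIC = 0.1005 × 1.66 = 0.1668 mmol/kg
Ksp = 10^(−6.35) = 4.467×10^-7
Ω = [Ca²⁺][CO3²⁻]/Ksp = (7.23×10^-3)(1.668×10^-4) / 4.467×10^-7 = 2.70

Ω = 2.70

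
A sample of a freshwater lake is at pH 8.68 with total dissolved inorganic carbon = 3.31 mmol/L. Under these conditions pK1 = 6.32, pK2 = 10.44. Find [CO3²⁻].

[CO3²⁻] = 0.0563 mmol/L

α₂ = 1 / (1 + [H⁺]/K2 + [H⁺]²/(K1K2)) = 1 / (1 + 10^+1.76 + 10^-0.60)
   = 1 / (1 + 57.544 + 0.25119) = 1/58.795 = 0.01701
[CO3²⁻] = α₂ × DIC = 0.01701 × 3.31 = 0.0563 mmol/L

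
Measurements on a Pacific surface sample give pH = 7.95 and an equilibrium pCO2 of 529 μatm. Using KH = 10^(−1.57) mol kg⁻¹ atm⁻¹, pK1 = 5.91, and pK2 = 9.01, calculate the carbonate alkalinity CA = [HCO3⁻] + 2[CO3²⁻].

[CO2*] = KH · pCO2 = 10^(−1.57) × 529×10^-6 = 1.424×10^-5 mol/kg
α₀ = 1/(1 + K1/[H⁺] + K1K2/[H⁺]²) = 1/(1 + 10^+2.04 + 10^+0.98) = 0.008320
DIC = [CO2*]/α₀ = 1.424×10^-5 / 0.008320 = 1.711 mmol/kg
CA = (α₁ + 2α₂)·DIC = (0.9122 + 2×0.07945) × 1.711 = 1.83 mmol/kg

CA = 1.83 mmol/kg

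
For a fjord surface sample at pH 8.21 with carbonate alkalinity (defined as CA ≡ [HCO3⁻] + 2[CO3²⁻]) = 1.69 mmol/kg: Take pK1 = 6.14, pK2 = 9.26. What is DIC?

CA = [HCO3⁻] + 2[CO3²⁻] = (α₁ + 2α₂)·DIC
At pH 8.21: [H⁺]/K1 = 10^-2.07 = 0.0085114, K2/[H⁺] = 10^-1.05 = 0.089125
α₁ = 1/(1 + 0.0085114 + 0.089125) = 1/1.0976 = 0.9110; α₂ = α₁·K2/[H⁺] = 0.08120
α₁ + 2α₂ = 1.0734
DIC = CA / (α₁ + 2α₂) = 1.69 / 1.0734 = 1.57 mmol/kg

DIC = 1.57 mmol/kg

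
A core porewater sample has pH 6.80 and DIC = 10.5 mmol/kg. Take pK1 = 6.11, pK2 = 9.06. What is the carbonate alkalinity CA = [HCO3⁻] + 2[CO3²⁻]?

CA = [HCO3⁻] + 2[CO3²⁻] = (α₁ + 2α₂)·DIC
At pH 6.80: [H⁺]/K1 = 10^-0.69 = 0.20417, K2/[H⁺] = 10^-2.26 = 0.0054954
α₁ = 1/(1 + 0.20417 + 0.0054954) = 1/1.2097 = 0.8267; α₂ = α₁·K2/[H⁺] = 0.004543
α₁ + 2α₂ = 0.8358
CA = 0.8358 × 10.5 = 8.78 mmol/kg

CA = 8.78 mmol/kg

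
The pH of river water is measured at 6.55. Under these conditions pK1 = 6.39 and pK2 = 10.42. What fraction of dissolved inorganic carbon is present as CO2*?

α₀ = 1 / (1 + K1/[H⁺] + K1K2/[H⁺]²) = 1 / (1 + 10^+0.16 + 10^-3.71)
   = 1 / (1 + 1.4454 + 0.00019498) = 1/2.4456 = 0.4089

α₀ = 0.409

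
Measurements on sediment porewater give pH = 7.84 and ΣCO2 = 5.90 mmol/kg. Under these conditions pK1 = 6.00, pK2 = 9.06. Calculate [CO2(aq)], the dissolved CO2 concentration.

α₀ = 1 / (1 + K1/[H⁺] + K1K2/[H⁺]²) = 1 / (1 + 10^+1.84 + 10^+0.62)
   = 1 / (1 + 69.183 + 4.1687) = 1/74.352 = 0.01345
[CO2*] = α₀ × DIC = 0.01345 × 5.90 = 0.0794 mmol/kg

[CO2*] = 0.0794 mmol/kg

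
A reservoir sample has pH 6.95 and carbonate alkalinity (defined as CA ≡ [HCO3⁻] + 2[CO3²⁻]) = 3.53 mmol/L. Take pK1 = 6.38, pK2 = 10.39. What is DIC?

CA = [HCO3⁻] + 2[CO3²⁻] = (α₁ + 2α₂)·DIC
At pH 6.95: [H⁺]/K1 = 10^-0.57 = 0.26915, K2/[H⁺] = 10^-3.44 = 0.00036308
α₁ = 1/(1 + 0.26915 + 0.00036308) = 1/1.2695 = 0.7877; α₂ = α₁·K2/[H⁺] = 0.0002860
α₁ + 2α₂ = 0.7883
DIC = CA / (α₁ + 2α₂) = 3.53 / 0.7883 = 4.48 mmol/L

DIC = 4.48 mmol/L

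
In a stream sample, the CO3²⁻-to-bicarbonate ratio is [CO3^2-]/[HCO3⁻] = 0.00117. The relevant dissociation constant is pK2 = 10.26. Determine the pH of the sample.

From K2 = [H⁺][CO3^2-]/[HCO3⁻]:  pH = pK2 + log₁₀([CO3^2-]/[HCO3⁻])
log₁₀(0.00117) = -2.932
pH = 10.26 + (-2.932) = 7.33

pH = 7.33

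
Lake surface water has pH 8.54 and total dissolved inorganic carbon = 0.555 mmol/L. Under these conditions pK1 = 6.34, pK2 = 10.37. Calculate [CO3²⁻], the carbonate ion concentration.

α₂ = 1 / (1 + [H⁺]/K2 + [H⁺]²/(K1K2)) = 1 / (1 + 10^+1.83 + 10^-0.37)
   = 1 / (1 + 67.608 + 0.42658) = 1/69.035 = 0.01449
[CO3²⁻] = α₂ × DIC = 0.01449 × 0.555 = 0.00804 mmol/L = 8.04 μmol/L

[CO3²⁻] = 8.04 μmol/L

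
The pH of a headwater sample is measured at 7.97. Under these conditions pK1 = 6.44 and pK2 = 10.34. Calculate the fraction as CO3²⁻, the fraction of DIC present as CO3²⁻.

α₂ = 1 / (1 + [H⁺]/K2 + [H⁺]²/(K1K2)) = 1 / (1 + 10^+2.37 + 10^+0.84)
   = 1 / (1 + 234.42 + 6.9183) = 1/242.34 = 0.004126

α₂ = 0.00413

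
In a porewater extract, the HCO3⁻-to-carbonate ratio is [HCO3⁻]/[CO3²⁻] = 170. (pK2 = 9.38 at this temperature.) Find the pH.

pH = 7.15

From K2 = [H⁺][CO3²⁻]/[HCO3⁻]:  pH = pK2 − log₁₀([HCO3⁻]/[CO3²⁻])
log₁₀(170) = +2.230
pH = 9.38 − (+2.230) = 7.15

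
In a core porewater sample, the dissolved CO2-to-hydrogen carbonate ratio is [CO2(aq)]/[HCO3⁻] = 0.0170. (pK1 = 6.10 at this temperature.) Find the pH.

From K1 = [H⁺][HCO3⁻]/[CO2(aq)]:  pH = pK1 − log₁₀([CO2(aq)]/[HCO3⁻])
log₁₀(0.0170) = -1.770
pH = 6.10 − (-1.770) = 7.87

pH = 7.87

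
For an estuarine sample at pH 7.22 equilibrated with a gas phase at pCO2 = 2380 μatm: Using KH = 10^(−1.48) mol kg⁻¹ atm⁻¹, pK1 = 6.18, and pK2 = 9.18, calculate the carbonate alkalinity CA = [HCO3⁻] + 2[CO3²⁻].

CA = 0.883 mmol/kg

[CO2*] = KH · pCO2 = 10^(−1.48) × 2380×10^-6 = 7.881×10^-5 mol/kg
α₀ = 1/(1 + K1/[H⁺] + K1K2/[H⁺]²) = 1/(1 + 10^+1.04 + 10^-0.92) = 0.08275
DIC = [CO2*]/α₀ = 7.881×10^-5 / 0.08275 = 0.9524 mmol/kg
CA = (α₁ + 2α₂)·DIC = (0.9073 + 2×0.009948) × 0.9524 = 0.883 mmol/kg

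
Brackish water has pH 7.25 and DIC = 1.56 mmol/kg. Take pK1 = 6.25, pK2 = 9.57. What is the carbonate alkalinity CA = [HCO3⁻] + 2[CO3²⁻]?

CA = [HCO3⁻] + 2[CO3²⁻] = (α₁ + 2α₂)·DIC
At pH 7.25: [H⁺]/K1 = 10^-1.00 = 0.10000, K2/[H⁺] = 10^-2.32 = 0.0047863
α₁ = 1/(1 + 0.10000 + 0.0047863) = 1/1.1048 = 0.9052; α₂ = α₁·K2/[H⁺] = 0.004332
α₁ + 2α₂ = 0.9138
CA = 0.9138 × 1.56 = 1.43 mmol/kg

CA = 1.43 mmol/kg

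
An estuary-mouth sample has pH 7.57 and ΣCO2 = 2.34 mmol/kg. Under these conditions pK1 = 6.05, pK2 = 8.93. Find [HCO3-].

[HCO3⁻] = 2.18 mmol/kg

α₁ = 1 / (1 + [H⁺]/K1 + K2/[H⁺]) = 1 / (1 + 10^-1.52 + 10^-1.36)
   = 1 / (1 + 0.030200 + 0.043652) = 1/1.0739 = 0.9312
[HCO3⁻] = α₁ × DIC = 0.9312 × 2.34 = 2.18 mmol/kg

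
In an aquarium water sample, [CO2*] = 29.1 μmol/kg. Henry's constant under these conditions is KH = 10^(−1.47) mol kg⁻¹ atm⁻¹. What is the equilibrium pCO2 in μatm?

KH = 10^(−1.47) = 3.388×10^-2 mol kg⁻¹ atm⁻¹
pCO2 = [CO2*]/KH = 29.1×10^-6 / 3.388×10^-2 = 8.59×10^-4 atm = 859 μatm

pCO2 = 859 μatm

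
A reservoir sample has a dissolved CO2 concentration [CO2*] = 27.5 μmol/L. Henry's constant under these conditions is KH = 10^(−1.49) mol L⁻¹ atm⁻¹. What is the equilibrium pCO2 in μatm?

KH = 10^(−1.49) = 3.236×10^-2 mol L⁻¹ atm⁻¹
pCO2 = [CO2*]/KH = 27.5×10^-6 / 3.236×10^-2 = 8.50×10^-4 atm = 850 μatm

pCO2 = 850 μatm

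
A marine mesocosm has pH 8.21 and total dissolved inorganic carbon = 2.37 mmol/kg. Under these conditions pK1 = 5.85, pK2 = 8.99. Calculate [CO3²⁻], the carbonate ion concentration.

α₂ = 1 / (1 + [H⁺]/K2 + [H⁺]²/(K1K2)) = 1 / (1 + 10^+0.78 + 10^-1.58)
   = 1 / (1 + 6.0256 + 0.026303) = 1/7.0519 = 0.1418
[CO3²⁻] = α₂ × DIC = 0.1418 × 2.37 = 0.336 mmol/kg

[CO3²⁻] = 0.336 mmol/kg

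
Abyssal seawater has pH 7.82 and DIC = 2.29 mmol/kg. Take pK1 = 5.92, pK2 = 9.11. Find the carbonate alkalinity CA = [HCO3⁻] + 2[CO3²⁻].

CA = [HCO3⁻] + 2[CO3²⁻] = (α₁ + 2α₂)·DIC
At pH 7.82: [H⁺]/K1 = 10^-1.90 = 0.012589, K2/[H⁺] = 10^-1.29 = 0.051286
α₁ = 1/(1 + 0.012589 + 0.051286) = 1/1.0639 = 0.9400; α₂ = α₁·K2/[H⁺] = 0.04821
α₁ + 2α₂ = 1.0364
CA = 1.0364 × 2.29 = 2.37 mmol/kg

CA = 2.37 mmol/kg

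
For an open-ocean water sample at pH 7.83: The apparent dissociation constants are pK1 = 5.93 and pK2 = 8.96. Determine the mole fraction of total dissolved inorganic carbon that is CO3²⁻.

α₂ = 0.0682

α₂ = 1 / (1 + [H⁺]/K2 + [H⁺]²/(K1K2)) = 1 / (1 + 10^+1.13 + 10^-0.77)
   = 1 / (1 + 13.490 + 0.16982) = 1/14.659 = 0.06822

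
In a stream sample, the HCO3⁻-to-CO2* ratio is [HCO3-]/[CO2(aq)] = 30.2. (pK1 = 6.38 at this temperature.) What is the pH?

pH = 7.86

From K1 = [H⁺][HCO3-]/[CO2(aq)]:  pH = pK1 + log₁₀([HCO3-]/[CO2(aq)])
log₁₀(30.2) = +1.480
pH = 6.38 + (+1.480) = 7.86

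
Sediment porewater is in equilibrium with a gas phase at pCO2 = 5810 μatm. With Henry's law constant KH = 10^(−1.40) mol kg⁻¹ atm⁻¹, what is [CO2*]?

KH = 10^(−1.40) = 3.981×10^-2 mol kg⁻¹ atm⁻¹
[CO2*] = KH · pCO2 = 3.981×10^-2 × 5810×10^-6 atm = 2.31×10^-4 mol/kg

[CO2*] = 231 μmol/kg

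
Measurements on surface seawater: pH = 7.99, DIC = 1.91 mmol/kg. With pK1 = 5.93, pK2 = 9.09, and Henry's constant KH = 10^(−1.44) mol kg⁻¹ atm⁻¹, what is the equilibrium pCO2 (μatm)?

pCO2 = 421 μatm

α₀ = 1 / (1 + K1/[H⁺] + K1K2/[H⁺]²) = 1 / (1 + 10^+2.06 + 10^+0.96)
   = 1 / (1 + 114.82 + 9.1201) = 1/124.94 = 0.008004
[CO2*] = α₀ × DIC = 0.008004 × 1.91 = 0.01529 mmol/kg = 15.29 μmol/kg
pCO2 = [CO2*]/KH = 1.529×10^-5 / 3.631×10^-2 = 421 μatm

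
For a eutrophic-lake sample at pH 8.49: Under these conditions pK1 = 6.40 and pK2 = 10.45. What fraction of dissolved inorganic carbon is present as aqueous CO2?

α₀ = 0.00798

α₀ = 1 / (1 + K1/[H⁺] + K1K2/[H⁺]²) = 1 / (1 + 10^+2.09 + 10^+0.13)
   = 1 / (1 + 123.03 + 1.3490) = 1/125.38 = 0.007976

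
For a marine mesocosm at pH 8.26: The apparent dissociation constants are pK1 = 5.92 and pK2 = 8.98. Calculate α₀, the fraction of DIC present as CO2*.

α₀ = 0.00382

α₀ = 1 / (1 + K1/[H⁺] + K1K2/[H⁺]²) = 1 / (1 + 10^+2.34 + 10^+1.62)
   = 1 / (1 + 218.78 + 41.687) = 1/261.46 = 0.003825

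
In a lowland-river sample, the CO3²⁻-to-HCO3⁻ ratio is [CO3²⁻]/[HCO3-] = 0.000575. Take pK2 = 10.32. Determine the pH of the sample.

pH = 7.08

From K2 = [H⁺][CO3²⁻]/[HCO3-]:  pH = pK2 + log₁₀([CO3²⁻]/[HCO3-])
log₁₀(0.000575) = -3.240
pH = 10.32 + (-3.240) = 7.08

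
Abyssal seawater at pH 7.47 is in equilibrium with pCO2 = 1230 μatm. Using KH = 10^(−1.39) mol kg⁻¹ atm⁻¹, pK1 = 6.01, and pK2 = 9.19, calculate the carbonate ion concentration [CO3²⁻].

[CO3²⁻] = 0.0275 mmol/kg

[CO2*] = KH · pCO2 = 10^(−1.39) × 1230×10^-6 = 5.011×10^-5 mol/kg
α₀ = 1/(1 + K1/[H⁺] + K1K2/[H⁺]²) = 1/(1 + 10^+1.46 + 10^-0.26) = 0.03291
DIC = [CO2*]/α₀ = 5.011×10^-5 / 0.03291 = 1.523 mmol/kg
[CO3²⁻] = α₂·DIC; α₂ = 0.01808, so [CO3²⁻] = 0.01808 × 1.523 = 0.0275 mmol/kg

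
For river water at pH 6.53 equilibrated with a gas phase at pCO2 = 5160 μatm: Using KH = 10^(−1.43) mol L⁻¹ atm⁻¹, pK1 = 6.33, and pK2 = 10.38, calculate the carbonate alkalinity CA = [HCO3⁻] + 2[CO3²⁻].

CA = 0.304 mmol/L

[CO2*] = KH · pCO2 = 10^(−1.43) × 5160×10^-6 = 1.917×10^-4 mol/L
α₀ = 1/(1 + K1/[H⁺] + K1K2/[H⁺]²) = 1/(1 + 10^+0.20 + 10^-3.65) = 0.3868
DIC = [CO2*]/α₀ = 1.917×10^-4 / 0.3868 = 0.4956 mmol/L
CA = (α₁ + 2α₂)·DIC = (0.6131 + 2×8.660×10^-5) × 0.4956 = 0.304 mmol/L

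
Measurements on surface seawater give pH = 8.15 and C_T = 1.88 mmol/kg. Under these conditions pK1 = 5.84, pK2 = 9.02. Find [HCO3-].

α₁ = 1 / (1 + [H⁺]/K1 + K2/[H⁺]) = 1 / (1 + 10^-2.31 + 10^-0.87)
   = 1 / (1 + 0.0048978 + 0.13490) = 1/1.1398 = 0.8774
[HCO3⁻] = α₁ × DIC = 0.8774 × 1.88 = 1.65 mmol/kg

[HCO3⁻] = 1.65 mmol/kg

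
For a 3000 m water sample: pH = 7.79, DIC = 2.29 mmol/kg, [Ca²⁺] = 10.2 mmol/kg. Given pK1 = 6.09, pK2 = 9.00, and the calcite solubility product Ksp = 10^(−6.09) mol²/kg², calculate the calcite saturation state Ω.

Ω = 1.64

α₂ = 1 / (1 + [H⁺]/K2 + [H⁺]²/(K1K2)) = 1 / (1 + 10^+1.21 + 10^-0.49)
   = 1 / (1 + 16.218 + 0.32359) = 1/17.542 = 0.05701
[CO3²⁻] = α₂ × DIC = 0.05701 × 2.29 = 0.1305 mmol/kg
Ksp = 10^(−6.09) = 8.128×10^-7
Ω = [Ca²⁺][CO3²⁻]/Ksp = (10.2×10^-3)(1.305×10^-4) / 8.128×10^-7 = 1.64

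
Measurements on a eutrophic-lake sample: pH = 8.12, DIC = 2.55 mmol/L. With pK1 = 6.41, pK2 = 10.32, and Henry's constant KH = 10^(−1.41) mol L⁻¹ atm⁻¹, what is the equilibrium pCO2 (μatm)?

pCO2 = 1250 μatm

α₀ = 1 / (1 + K1/[H⁺] + K1K2/[H⁺]²) = 1 / (1 + 10^+1.71 + 10^-0.49)
   = 1 / (1 + 51.286 + 0.32359) = 1/52.610 = 0.01901
[CO2*] = α₀ × DIC = 0.01901 × 2.55 = 0.04847 mmol/L
pCO2 = [CO2*]/KH = 4.847×10^-5 / 3.890×10^-2 = 1250 μatm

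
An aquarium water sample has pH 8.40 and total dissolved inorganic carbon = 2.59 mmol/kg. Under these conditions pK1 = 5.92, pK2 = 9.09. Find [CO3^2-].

α₂ = 1 / (1 + [H⁺]/K2 + [H⁺]²/(K1K2)) = 1 / (1 + 10^+0.69 + 10^-1.79)
   = 1 / (1 + 4.8978 + 0.016218) = 1/5.9140 = 0.1691
[CO3²⁻] = α₂ × DIC = 0.1691 × 2.59 = 0.438 mmol/kg

[CO3²⁻] = 0.438 mmol/kg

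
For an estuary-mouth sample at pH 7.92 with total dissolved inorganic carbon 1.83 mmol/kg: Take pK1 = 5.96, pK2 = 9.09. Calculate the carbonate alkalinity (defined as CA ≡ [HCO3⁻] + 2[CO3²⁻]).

CA = [HCO3⁻] + 2[CO3²⁻] = (α₁ + 2α₂)·DIC
At pH 7.92: [H⁺]/K1 = 10^-1.96 = 0.010965, K2/[H⁺] = 10^-1.17 = 0.067608
α₁ = 1/(1 + 0.010965 + 0.067608) = 1/1.0786 = 0.9272; α₂ = α₁·K2/[H⁺] = 0.06268
α₁ + 2α₂ = 1.0525
CA = 1.0525 × 1.83 = 1.93 mmol/kg

CA = 1.93 mmol/kg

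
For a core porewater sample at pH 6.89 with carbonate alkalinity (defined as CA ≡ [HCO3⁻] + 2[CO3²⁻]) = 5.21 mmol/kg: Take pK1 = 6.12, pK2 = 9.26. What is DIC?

CA = [HCO3⁻] + 2[CO3²⁻] = (α₁ + 2α₂)·DIC
At pH 6.89: [H⁺]/K1 = 10^-0.77 = 0.16982, K2/[H⁺] = 10^-2.37 = 0.0042658
α₁ = 1/(1 + 0.16982 + 0.0042658) = 1/1.1741 = 0.8517; α₂ = α₁·K2/[H⁺] = 0.003633
α₁ + 2α₂ = 0.8590
DIC = CA / (α₁ + 2α₂) = 5.21 / 0.8590 = 6.07 mmol/kg

DIC = 6.07 mmol/kg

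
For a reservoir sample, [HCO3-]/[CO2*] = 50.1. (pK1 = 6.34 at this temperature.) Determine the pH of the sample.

pH = 8.04

From K1 = [H⁺][HCO3-]/[CO2*]:  pH = pK1 + log₁₀([HCO3-]/[CO2*])
log₁₀(50.1) = +1.700
pH = 6.34 + (+1.700) = 8.04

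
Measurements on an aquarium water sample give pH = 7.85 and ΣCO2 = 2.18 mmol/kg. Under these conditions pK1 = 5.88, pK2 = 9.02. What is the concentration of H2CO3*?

α₀ = 1 / (1 + K1/[H⁺] + K1K2/[H⁺]²) = 1 / (1 + 10^+1.97 + 10^+0.80)
   = 1 / (1 + 93.325 + 6.3096) = 1/100.64 = 0.009937
[CO2*] = α₀ × DIC = 0.009937 × 2.18 = 0.0217 mmol/kg

[CO2*] = 0.0217 mmol/kg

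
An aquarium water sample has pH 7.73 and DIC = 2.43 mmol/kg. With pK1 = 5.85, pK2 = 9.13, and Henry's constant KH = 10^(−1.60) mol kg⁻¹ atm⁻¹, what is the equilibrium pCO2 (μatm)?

α₀ = 1 / (1 + K1/[H⁺] + K1K2/[H⁺]²) = 1 / (1 + 10^+1.88 + 10^+0.48)
   = 1 / (1 + 75.858 + 3.0200) = 1/79.878 = 0.01252
[CO2*] = α₀ × DIC = 0.01252 × 2.43 = 0.03042 mmol/kg
pCO2 = [CO2*]/KH = 3.042×10^-5 / 2.512×10^-2 = 1210 μatm

pCO2 = 1210 μatm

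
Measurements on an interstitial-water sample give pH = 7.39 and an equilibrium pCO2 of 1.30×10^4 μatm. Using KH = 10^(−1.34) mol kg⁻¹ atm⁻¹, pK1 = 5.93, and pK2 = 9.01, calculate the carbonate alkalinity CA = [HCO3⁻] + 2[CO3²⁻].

[CO2*] = KH · pCO2 = 10^(−1.34) × 1.30×10^4×10^-6 = 5.942×10^-4 mol/kg
α₀ = 1/(1 + K1/[H⁺] + K1K2/[H⁺]²) = 1/(1 + 10^+1.46 + 10^-0.16) = 0.03275
DIC = [CO2*]/α₀ = 5.942×10^-4 / 0.03275 = 18.14 mmol/kg
CA = (α₁ + 2α₂)·DIC = (0.9446 + 2×0.02266) × 18.14 = 18.0 mmol/kg

CA = 18.0 mmol/kg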